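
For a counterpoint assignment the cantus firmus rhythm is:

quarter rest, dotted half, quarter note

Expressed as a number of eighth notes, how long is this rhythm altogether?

Convert each value to eighth notes: quarter rest = 2; dotted half = 6; quarter note = 2.
Adding: 2 + 6 + 2 = 10 eighth notes.

10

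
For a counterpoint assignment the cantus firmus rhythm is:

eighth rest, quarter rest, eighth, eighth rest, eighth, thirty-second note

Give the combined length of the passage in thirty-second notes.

25

Working in thirty-second notes: eighth rest = 4; quarter rest = 8; eighth = 4; eighth rest = 4; eighth = 4; thirty-second note = 1.
Adding: 4 + 8 + 4 + 4 + 4 + 1 = 25 thirty-second notes.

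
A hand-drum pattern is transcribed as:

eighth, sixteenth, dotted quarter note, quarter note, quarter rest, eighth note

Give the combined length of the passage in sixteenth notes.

19

Working in sixteenth notes: eighth = 2; sixteenth = 1; dotted quarter note = 6; quarter note = 4; quarter rest = 4; eighth note = 2.
Sum: 2 + 1 + 6 + 4 + 4 + 2 = 19 sixteenth notes.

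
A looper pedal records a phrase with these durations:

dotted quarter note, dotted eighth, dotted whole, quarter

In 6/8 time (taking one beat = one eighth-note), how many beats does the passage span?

18.5

One eighth-note beat = 2 sixteenth notes.
In sixteenth notes: dotted quarter note = 6; dotted eighth = 3; dotted whole = 24; quarter = 4.
Adding: 6 + 3 + 24 + 4 = 37.
37 ÷ 2 = 18.5 beats.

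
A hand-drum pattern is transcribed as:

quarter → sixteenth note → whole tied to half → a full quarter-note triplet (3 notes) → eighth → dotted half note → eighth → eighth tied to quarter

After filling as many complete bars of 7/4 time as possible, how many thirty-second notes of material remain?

One bar of 7/4 = 28 sixteenth notes.
Convert each value to sixteenth notes: quarter = 4; sixteenth note = 1; whole tied to half (whole + half) = 24; a full quarter-note triplet (3 notes) (three triplet quarters span one half) = 8; eighth = 2; dotted half note = 12; eighth = 2; eighth tied to quarter (eighth + quarter) = 6.
Sum: 4 + 1 + 24 + 8 + 2 + 12 + 2 + 6 = 59.
59 ÷ 28 = 2 complete bars with 3 sixteenth notes remaining = 6 thirty-second notes.

6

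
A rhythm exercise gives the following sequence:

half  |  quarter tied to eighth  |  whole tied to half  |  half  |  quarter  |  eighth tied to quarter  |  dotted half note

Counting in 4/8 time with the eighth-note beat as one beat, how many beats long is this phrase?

One eighth-note beat = 2 sixteenth notes.
Working in sixteenth notes: half = 8; quarter tied to eighth (quarter + eighth) = 6; whole tied to half (whole + half) = 24; half = 8; quarter = 4; eighth tied to quarter (eighth + quarter) = 6; dotted half note = 12.
Adding: 8 + 6 + 24 + 8 + 4 + 6 + 12 = 68.
68 ÷ 2 = 34 beats.

34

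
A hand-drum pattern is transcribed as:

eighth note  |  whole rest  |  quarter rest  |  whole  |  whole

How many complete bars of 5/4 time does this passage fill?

2

One bar of 5/4 = 10 eighth notes.
Working in eighth notes: eighth note = 1; whole rest = 8; quarter rest = 2; whole = 8; whole = 8.
Total: 1 + 8 + 2 + 8 + 8 = 27.
27 ÷ 10 = 2 complete bars with 7 left over.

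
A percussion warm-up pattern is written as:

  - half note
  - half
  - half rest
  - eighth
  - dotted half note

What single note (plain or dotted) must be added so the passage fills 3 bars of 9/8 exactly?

whole note

3 bars of 9/8 = 27 eighth notes.
Each duration in eighth notes: half note = 4; half = 4; half rest = 4; eighth = 1; dotted half note = 6.
Total: 4 + 4 + 4 + 1 + 6 = 19.
Remaining: 27 − 19 = 8 eighth notes, which is a whole note.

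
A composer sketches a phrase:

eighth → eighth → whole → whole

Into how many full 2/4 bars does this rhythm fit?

One bar of 2/4 = 4 eighth notes.
In eighth notes: eighth = 1; eighth = 1; whole = 8; whole = 8.
Total: 1 + 1 + 8 + 8 = 18.
18 ÷ 4 = 4 complete bars with 2 left over.

4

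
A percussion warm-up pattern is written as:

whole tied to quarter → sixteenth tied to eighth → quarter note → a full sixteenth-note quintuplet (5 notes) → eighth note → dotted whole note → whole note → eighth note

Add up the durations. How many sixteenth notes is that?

75

Working in sixteenth notes: whole tied to quarter (whole + quarter) = 20; sixteenth tied to eighth (sixteenth + eighth) = 3; quarter note = 4; a full sixteenth-note quintuplet (5 notes) (five quintuplet sixteenths span one quarter) = 4; eighth note = 2; dotted whole note = 24; whole note = 16; eighth note = 2.
Adding: 20 + 3 + 4 + 4 + 2 + 24 + 16 + 2 = 75 sixteenth notes.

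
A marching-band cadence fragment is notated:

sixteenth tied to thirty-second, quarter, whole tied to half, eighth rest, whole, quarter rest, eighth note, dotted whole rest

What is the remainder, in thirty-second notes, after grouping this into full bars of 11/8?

One bar of 11/8 = 44 thirty-second notes.
In thirty-second notes: sixteenth tied to thirty-second (sixteenth + thirty-second) = 3; quarter = 8; whole tied to half (whole + half) = 48; eighth rest = 4; whole = 32; quarter rest = 8; eighth note = 4; dotted whole rest = 48.
Sum: 3 + 8 + 48 + 4 + 32 + 8 + 4 + 48 = 155.
155 ÷ 44 = 3 complete bars with 23 thirty-second notes remaining.

23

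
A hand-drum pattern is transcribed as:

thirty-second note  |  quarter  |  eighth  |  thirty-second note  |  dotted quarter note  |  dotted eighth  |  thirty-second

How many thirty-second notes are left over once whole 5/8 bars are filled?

One bar of 5/8 = 20 thirty-second notes.
Each duration in thirty-second notes: thirty-second note = 1; quarter = 8; eighth = 4; thirty-second note = 1; dotted quarter note = 12; dotted eighth = 6; thirty-second = 1.
Adding: 1 + 8 + 4 + 1 + 12 + 6 + 1 = 33.
33 ÷ 20 = 1 complete bar with 13 thirty-second notes remaining.

13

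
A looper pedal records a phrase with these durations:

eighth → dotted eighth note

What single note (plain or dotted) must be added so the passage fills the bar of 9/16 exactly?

The bar of 9/16 = 9 sixteenth notes.
In sixteenth notes: eighth = 2; dotted eighth note = 3.
Sum: 2 + 3 = 5.
Remaining: 9 − 5 = 4 sixteenth notes, which is a quarter note.

quarter note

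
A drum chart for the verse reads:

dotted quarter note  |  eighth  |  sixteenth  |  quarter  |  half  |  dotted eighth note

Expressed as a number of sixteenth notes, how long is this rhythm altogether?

24

In sixteenth notes: dotted quarter note = 6; eighth = 2; sixteenth = 1; quarter = 4; half = 8; dotted eighth note = 3.
Adding: 6 + 2 + 1 + 4 + 8 + 3 = 24 sixteenth notes.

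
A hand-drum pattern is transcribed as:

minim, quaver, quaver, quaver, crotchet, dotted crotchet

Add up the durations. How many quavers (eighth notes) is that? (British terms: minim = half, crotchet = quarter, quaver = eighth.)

Working in eighth notes: minim = 4; quaver = 1; quaver = 1; quaver = 1; crotchet = 2; dotted crotchet = 3.
Total: 4 + 1 + 1 + 1 + 2 + 3 = 12 eighth notes.

12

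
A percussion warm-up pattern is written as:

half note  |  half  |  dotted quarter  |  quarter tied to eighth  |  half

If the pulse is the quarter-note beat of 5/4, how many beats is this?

9

One quarter-note beat = 2 eighth notes.
Convert each value to eighth notes: half note = 4; half = 4; dotted quarter = 3; quarter tied to eighth (quarter + eighth) = 3; half = 4.
Total: 4 + 4 + 3 + 3 + 4 = 18.
18 ÷ 2 = 9 beats.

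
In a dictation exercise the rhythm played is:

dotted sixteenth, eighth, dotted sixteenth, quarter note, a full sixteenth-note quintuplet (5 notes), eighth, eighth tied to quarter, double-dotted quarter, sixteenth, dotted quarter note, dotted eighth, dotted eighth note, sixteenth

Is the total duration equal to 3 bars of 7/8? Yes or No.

Yes

One bar of 7/8 = 28 thirty-second notes, so 3 bars = 84.
In thirty-second notes: dotted sixteenth = 3; eighth = 4; dotted sixteenth = 3; quarter note = 8; a full sixteenth-note quintuplet (5 notes) (five quintuplet sixteenths span one quarter) = 8; eighth = 4; eighth tied to quarter (eighth + quarter) = 12; double-dotted quarter = 14; sixteenth = 2; dotted quarter note = 12; dotted eighth = 6; dotted eighth note = 6; sixteenth = 2.
Sum: 3 + 4 + 3 + 8 + 8 + 4 + 12 + 14 + 2 + 12 + 6 + 6 + 2 = 84.
84 equals 84, so the answer is Yes.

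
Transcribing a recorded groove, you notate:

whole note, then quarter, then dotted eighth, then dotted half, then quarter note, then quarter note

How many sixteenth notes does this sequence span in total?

43

Working in sixteenth notes: whole note = 16; quarter = 4; dotted eighth = 3; dotted half = 12; quarter note = 4; quarter note = 4.
Altogether 16 + 4 + 3 + 12 + 4 + 4 = 43 sixteenth notes.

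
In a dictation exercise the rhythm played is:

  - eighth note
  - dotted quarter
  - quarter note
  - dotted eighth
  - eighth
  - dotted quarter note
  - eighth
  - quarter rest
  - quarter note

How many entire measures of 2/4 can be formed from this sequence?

One bar of 2/4 = 8 sixteenth notes.
Each duration in sixteenth notes: eighth note = 2; dotted quarter = 6; quarter note = 4; dotted eighth = 3; eighth = 2; dotted quarter note = 6; eighth = 2; quarter rest = 4; quarter note = 4.
Adding: 2 + 6 + 4 + 3 + 2 + 6 + 2 + 4 + 4 = 33.
33 ÷ 8 = 4 complete bars with 1 left over.

4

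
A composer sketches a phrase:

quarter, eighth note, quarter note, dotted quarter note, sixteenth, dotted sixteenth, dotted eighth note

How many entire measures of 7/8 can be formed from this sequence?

1

One bar of 7/8 = 28 thirty-second notes.
In thirty-second notes: quarter = 8; eighth note = 4; quarter note = 8; dotted quarter note = 12; sixteenth = 2; dotted sixteenth = 3; dotted eighth note = 6.
Altogether 8 + 4 + 8 + 12 + 2 + 3 + 6 = 43.
43 ÷ 28 = 1 complete bar with 15 left over.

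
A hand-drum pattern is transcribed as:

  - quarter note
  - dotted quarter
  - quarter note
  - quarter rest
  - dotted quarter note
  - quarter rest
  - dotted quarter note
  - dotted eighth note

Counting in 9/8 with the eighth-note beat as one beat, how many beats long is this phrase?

18.5

One eighth-note beat = 2 sixteenth notes.
In sixteenth notes: quarter note = 4; dotted quarter = 6; quarter note = 4; quarter rest = 4; dotted quarter note = 6; quarter rest = 4; dotted quarter note = 6; dotted eighth note = 3.
Altogether 4 + 6 + 4 + 4 + 6 + 4 + 6 + 3 = 37.
37 ÷ 2 = 18.5 beats.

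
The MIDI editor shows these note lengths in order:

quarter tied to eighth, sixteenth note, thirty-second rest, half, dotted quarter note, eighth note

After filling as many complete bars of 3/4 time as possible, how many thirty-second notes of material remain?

23

One bar of 3/4 = 24 thirty-second notes.
Convert each value to thirty-second notes: quarter tied to eighth (quarter + eighth) = 12; sixteenth note = 2; thirty-second rest = 1; half = 16; dotted quarter note = 12; eighth note = 4.
Altogether 12 + 2 + 1 + 16 + 12 + 4 = 47.
47 ÷ 24 = 1 complete bar with 23 thirty-second notes remaining.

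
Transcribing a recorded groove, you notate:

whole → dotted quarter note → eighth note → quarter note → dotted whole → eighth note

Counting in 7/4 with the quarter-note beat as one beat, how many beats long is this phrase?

One quarter-note beat = 2 eighth notes.
Express everything in eighth notes: whole = 8; dotted quarter note = 3; eighth note = 1; quarter note = 2; dotted whole = 12; eighth note = 1.
Altogether 8 + 3 + 1 + 2 + 12 + 1 = 27.
27 ÷ 2 = 13.5 beats.

13.5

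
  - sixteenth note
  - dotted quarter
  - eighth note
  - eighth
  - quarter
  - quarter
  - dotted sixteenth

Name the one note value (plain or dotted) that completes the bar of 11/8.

dotted sixteenth note

The bar of 11/8 = 44 thirty-second notes.
Working in thirty-second notes: sixteenth note = 2; dotted quarter = 12; eighth note = 4; eighth = 4; quarter = 8; quarter = 8; dotted sixteenth = 3.
Total: 2 + 12 + 4 + 4 + 8 + 8 + 3 = 41.
Remaining: 44 − 41 = 3 thirty-second notes, which is a dotted sixteenth note.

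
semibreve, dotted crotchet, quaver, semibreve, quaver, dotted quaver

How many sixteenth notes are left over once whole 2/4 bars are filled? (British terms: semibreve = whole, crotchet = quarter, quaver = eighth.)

5

One bar of 2/4 = 8 sixteenth notes.
Express everything in sixteenth notes: semibreve = 16; dotted crotchet = 6; quaver = 2; semibreve = 16; quaver = 2; dotted quaver = 3.
Total: 16 + 6 + 2 + 16 + 2 + 3 = 45.
45 ÷ 8 = 5 complete bars with 5 sixteenth notes remaining.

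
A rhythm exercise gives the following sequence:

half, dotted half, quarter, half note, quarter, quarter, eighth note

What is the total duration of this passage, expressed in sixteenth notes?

Each duration in sixteenth notes: half = 8; dotted half = 12; quarter = 4; half note = 8; quarter = 4; quarter = 4; eighth note = 2.
Sum: 8 + 12 + 4 + 8 + 4 + 4 + 2 = 42 sixteenth notes.

42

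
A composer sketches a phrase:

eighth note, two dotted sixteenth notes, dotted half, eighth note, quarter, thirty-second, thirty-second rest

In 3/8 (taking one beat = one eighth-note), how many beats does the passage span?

12

One eighth-note beat = 4 thirty-second notes.
Convert each value to thirty-second notes: eighth note = 4; dotted sixteenth note = 3; dotted sixteenth note = 3; dotted half = 24; eighth note = 4; quarter = 8; thirty-second = 1; thirty-second rest = 1.
Total: 4 + 3 + 3 + 24 + 4 + 8 + 1 + 1 = 48.
48 ÷ 4 = 12 beats.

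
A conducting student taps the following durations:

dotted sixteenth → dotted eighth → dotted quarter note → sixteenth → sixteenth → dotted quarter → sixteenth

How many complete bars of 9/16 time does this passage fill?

2

One bar of 9/16 = 18 thirty-second notes.
In thirty-second notes: dotted sixteenth = 3; dotted eighth = 6; dotted quarter note = 12; sixteenth = 2; sixteenth = 2; dotted quarter = 12; sixteenth = 2.
Altogether 3 + 6 + 12 + 2 + 2 + 12 + 2 = 39.
39 ÷ 18 = 2 complete bars with 3 left over.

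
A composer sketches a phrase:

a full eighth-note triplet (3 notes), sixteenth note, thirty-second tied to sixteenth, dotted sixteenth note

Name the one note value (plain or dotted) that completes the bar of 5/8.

The bar of 5/8 = 20 thirty-second notes.
Express everything in thirty-second notes: a full eighth-note triplet (3 notes) (three triplet eighths span one quarter) = 8; sixteenth note = 2; thirty-second tied to sixteenth (thirty-second + sixteenth) = 3; dotted sixteenth note = 3.
Adding: 8 + 2 + 3 + 3 = 16.
Remaining: 20 − 16 = 4 thirty-second notes, which is a eighth note.

eighth note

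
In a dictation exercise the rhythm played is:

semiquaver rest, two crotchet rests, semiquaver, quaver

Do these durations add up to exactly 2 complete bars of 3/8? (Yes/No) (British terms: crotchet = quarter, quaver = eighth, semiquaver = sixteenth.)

Yes

One bar of 3/8 = 6 sixteenth notes, so 2 bars = 12.
Express everything in sixteenth notes: semiquaver rest = 1; crotchet rest = 4; crotchet rest = 4; semiquaver = 1; quaver = 2.
Total: 1 + 4 + 4 + 1 + 2 = 12.
12 equals 12, so the answer is Yes.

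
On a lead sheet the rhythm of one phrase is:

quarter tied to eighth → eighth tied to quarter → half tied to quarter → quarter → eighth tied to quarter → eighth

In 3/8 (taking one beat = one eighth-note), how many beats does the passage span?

One eighth-note beat = 2 sixteenth notes.
In sixteenth notes: quarter tied to eighth (quarter + eighth) = 6; eighth tied to quarter (eighth + quarter) = 6; half tied to quarter (half + quarter) = 12; quarter = 4; eighth tied to quarter (eighth + quarter) = 6; eighth = 2.
Total: 6 + 6 + 12 + 4 + 6 + 2 = 36.
36 ÷ 2 = 18 beats.

18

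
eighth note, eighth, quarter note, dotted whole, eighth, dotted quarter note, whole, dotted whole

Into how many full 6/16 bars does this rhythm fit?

13

One bar of 6/16 = 3 eighth notes.
In eighth notes: eighth note = 1; eighth = 1; quarter note = 2; dotted whole = 12; eighth = 1; dotted quarter note = 3; whole = 8; dotted whole = 12.
Adding: 1 + 1 + 2 + 12 + 1 + 3 + 8 + 12 = 40.
40 ÷ 3 = 13 complete bars with 1 left over.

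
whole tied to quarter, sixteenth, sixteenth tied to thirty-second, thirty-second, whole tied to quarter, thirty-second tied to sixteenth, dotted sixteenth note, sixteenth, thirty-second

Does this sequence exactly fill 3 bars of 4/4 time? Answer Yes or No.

One bar of 4/4 = 32 thirty-second notes, so 3 bars = 96.
Convert each value to thirty-second notes: whole tied to quarter (whole + quarter) = 40; sixteenth = 2; sixteenth tied to thirty-second (sixteenth + thirty-second) = 3; thirty-second = 1; whole tied to quarter (whole + quarter) = 40; thirty-second tied to sixteenth (thirty-second + sixteenth) = 3; dotted sixteenth note = 3; sixteenth = 2; thirty-second = 1.
Sum: 40 + 2 + 3 + 1 + 40 + 3 + 3 + 2 + 1 = 95.
95 falls short of 96, so the answer is No.

No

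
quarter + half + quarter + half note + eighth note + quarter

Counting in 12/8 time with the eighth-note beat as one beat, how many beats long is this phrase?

15

One eighth-note beat = 2 sixteenth notes.
In sixteenth notes: quarter = 4; half = 8; quarter = 4; half note = 8; eighth note = 2; quarter = 4.
Altogether 4 + 8 + 4 + 8 + 2 + 4 = 30.
30 ÷ 2 = 15 beats.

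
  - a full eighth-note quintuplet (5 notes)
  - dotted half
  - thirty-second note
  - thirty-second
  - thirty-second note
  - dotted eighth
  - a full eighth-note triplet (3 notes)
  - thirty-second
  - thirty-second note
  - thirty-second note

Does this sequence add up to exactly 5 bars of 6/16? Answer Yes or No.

Yes

One bar of 6/16 = 12 thirty-second notes, so 5 bars = 60.
In thirty-second notes: a full eighth-note quintuplet (5 notes) (five quintuplet eighths span one half) = 16; dotted half = 24; thirty-second note = 1; thirty-second = 1; thirty-second note = 1; dotted eighth = 6; a full eighth-note triplet (3 notes) (three triplet eighths span one quarter) = 8; thirty-second = 1; thirty-second note = 1; thirty-second note = 1.
Total: 16 + 24 + 1 + 1 + 1 + 6 + 8 + 1 + 1 + 1 = 60.
60 equals 60, so the answer is Yes.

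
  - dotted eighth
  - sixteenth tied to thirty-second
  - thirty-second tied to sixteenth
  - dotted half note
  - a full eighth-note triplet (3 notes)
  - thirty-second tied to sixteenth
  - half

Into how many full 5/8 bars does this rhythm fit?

3

One bar of 5/8 = 20 thirty-second notes.
In thirty-second notes: dotted eighth = 6; sixteenth tied to thirty-second (sixteenth + thirty-second) = 3; thirty-second tied to sixteenth (thirty-second + sixteenth) = 3; dotted half note = 24; a full eighth-note triplet (3 notes) (three triplet eighths span one quarter) = 8; thirty-second tied to sixteenth (thirty-second + sixteenth) = 3; half = 16.
Total: 6 + 3 + 3 + 24 + 8 + 3 + 16 = 63.
63 ÷ 20 = 3 complete bars with 3 left over.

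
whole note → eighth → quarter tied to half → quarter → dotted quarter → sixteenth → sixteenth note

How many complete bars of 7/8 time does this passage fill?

One bar of 7/8 = 14 sixteenth notes.
Express everything in sixteenth notes: whole note = 16; eighth = 2; quarter tied to half (quarter + half) = 12; quarter = 4; dotted quarter = 6; sixteenth = 1; sixteenth note = 1.
Adding: 16 + 2 + 12 + 4 + 6 + 1 + 1 = 42.
42 ÷ 14 = 3 complete bars with 0 left over.

3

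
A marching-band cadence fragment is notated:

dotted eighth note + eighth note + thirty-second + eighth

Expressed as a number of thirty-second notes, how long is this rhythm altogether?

15

Express everything in thirty-second notes: dotted eighth note = 6; eighth note = 4; thirty-second = 1; eighth = 4.
Total: 6 + 4 + 1 + 4 = 15 thirty-second notes.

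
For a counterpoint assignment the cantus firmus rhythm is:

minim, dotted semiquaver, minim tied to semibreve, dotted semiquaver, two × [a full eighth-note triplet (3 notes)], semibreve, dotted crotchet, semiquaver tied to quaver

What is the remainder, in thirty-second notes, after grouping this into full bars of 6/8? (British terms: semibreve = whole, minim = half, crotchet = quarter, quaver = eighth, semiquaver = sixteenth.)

16

One bar of 6/8 = 24 thirty-second notes.
Each duration in thirty-second notes: minim = 16; dotted semiquaver = 3; minim tied to semibreve (minim + semibreve) = 48; dotted semiquaver = 3; a full eighth-note triplet (3 notes) (three triplet eighths span one quarter) = 8; a full eighth-note triplet (3 notes) (three triplet eighths span one quarter) = 8; semibreve = 32; dotted crotchet = 12; semiquaver tied to quaver (semiquaver + quaver) = 6.
Total: 16 + 3 + 48 + 3 + 8 + 8 + 32 + 12 + 6 = 136.
136 ÷ 24 = 5 complete bars with 16 thirty-second notes remaining.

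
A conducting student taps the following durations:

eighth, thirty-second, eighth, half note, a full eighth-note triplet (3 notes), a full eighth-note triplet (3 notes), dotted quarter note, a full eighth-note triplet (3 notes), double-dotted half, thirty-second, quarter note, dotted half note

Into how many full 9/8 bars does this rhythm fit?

One bar of 9/8 = 36 thirty-second notes.
Each duration in thirty-second notes: eighth = 4; thirty-second = 1; eighth = 4; half note = 16; a full eighth-note triplet (3 notes) (three triplet eighths span one quarter) = 8; a full eighth-note triplet (3 notes) (three triplet eighths span one quarter) = 8; dotted quarter note = 12; a full eighth-note triplet (3 notes) (three triplet eighths span one quarter) = 8; double-dotted half = 28; thirty-second = 1; quarter note = 8; dotted half note = 24.
Sum: 4 + 1 + 4 + 16 + 8 + 8 + 12 + 8 + 28 + 1 + 8 + 24 = 122.
122 ÷ 36 = 3 complete bars with 14 left over.

3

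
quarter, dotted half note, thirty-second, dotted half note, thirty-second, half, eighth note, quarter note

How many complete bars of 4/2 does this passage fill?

1

One bar of 4/2 = 64 thirty-second notes.
Each duration in thirty-second notes: quarter = 8; dotted half note = 24; thirty-second = 1; dotted half note = 24; thirty-second = 1; half = 16; eighth note = 4; quarter note = 8.
Sum: 8 + 24 + 1 + 24 + 1 + 16 + 4 + 8 = 86.
86 ÷ 64 = 1 complete bar with 22 left over.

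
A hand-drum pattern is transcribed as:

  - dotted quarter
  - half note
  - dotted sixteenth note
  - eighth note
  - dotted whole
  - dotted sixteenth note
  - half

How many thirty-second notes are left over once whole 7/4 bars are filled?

46

One bar of 7/4 = 56 thirty-second notes.
Convert each value to thirty-second notes: dotted quarter = 12; half note = 16; dotted sixteenth note = 3; eighth note = 4; dotted whole = 48; dotted sixteenth note = 3; half = 16.
Total: 12 + 16 + 3 + 4 + 48 + 3 + 16 = 102.
102 ÷ 56 = 1 complete bar with 46 thirty-second notes remaining.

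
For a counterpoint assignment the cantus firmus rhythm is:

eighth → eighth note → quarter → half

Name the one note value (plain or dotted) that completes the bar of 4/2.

The bar of 4/2 = 16 eighth notes.
In eighth notes: eighth = 1; eighth note = 1; quarter = 2; half = 4.
Sum: 1 + 1 + 2 + 4 = 8.
Remaining: 16 − 8 = 8 eighth notes, which is a whole note.

whole note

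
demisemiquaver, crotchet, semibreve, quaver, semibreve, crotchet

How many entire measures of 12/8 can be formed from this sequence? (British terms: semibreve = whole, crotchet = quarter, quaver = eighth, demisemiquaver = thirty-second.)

1

One bar of 12/8 = 48 thirty-second notes.
Convert each value to thirty-second notes: demisemiquaver = 1; crotchet = 8; semibreve = 32; quaver = 4; semibreve = 32; crotchet = 8.
Total: 1 + 8 + 32 + 4 + 32 + 8 = 85.
85 ÷ 48 = 1 complete bar with 37 left over.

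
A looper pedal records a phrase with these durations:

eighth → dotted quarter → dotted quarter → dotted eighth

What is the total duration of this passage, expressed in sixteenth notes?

17

Express everything in sixteenth notes: eighth = 2; dotted quarter = 6; dotted quarter = 6; dotted eighth = 3.
Altogether 2 + 6 + 6 + 3 = 17 sixteenth notes.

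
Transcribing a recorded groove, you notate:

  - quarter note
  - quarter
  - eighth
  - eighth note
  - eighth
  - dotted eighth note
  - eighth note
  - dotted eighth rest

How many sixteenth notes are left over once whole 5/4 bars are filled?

2

One bar of 5/4 = 20 sixteenth notes.
Working in sixteenth notes: quarter note = 4; quarter = 4; eighth = 2; eighth note = 2; eighth = 2; dotted eighth note = 3; eighth note = 2; dotted eighth rest = 3.
Altogether 4 + 4 + 2 + 2 + 2 + 3 + 2 + 3 = 22.
22 ÷ 20 = 1 complete bar with 2 sixteenth notes remaining.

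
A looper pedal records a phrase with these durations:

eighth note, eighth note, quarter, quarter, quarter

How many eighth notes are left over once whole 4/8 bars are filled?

One bar of 4/8 = 4 eighth notes.
Each duration in eighth notes: eighth note = 1; eighth note = 1; quarter = 2; quarter = 2; quarter = 2.
Sum: 1 + 1 + 2 + 2 + 2 = 8.
8 ÷ 4 = 2 complete bars with 0 eighth notes remaining.

0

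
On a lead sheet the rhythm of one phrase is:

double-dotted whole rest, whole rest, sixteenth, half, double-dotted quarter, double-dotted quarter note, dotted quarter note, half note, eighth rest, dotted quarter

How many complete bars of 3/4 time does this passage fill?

One bar of 3/4 = 12 sixteenth notes.
Each duration in sixteenth notes: double-dotted whole rest = 28; whole rest = 16; sixteenth = 1; half = 8; double-dotted quarter = 7; double-dotted quarter note = 7; dotted quarter note = 6; half note = 8; eighth rest = 2; dotted quarter = 6.
Altogether 28 + 16 + 1 + 8 + 7 + 7 + 6 + 8 + 2 + 6 = 89.
89 ÷ 12 = 7 complete bars with 5 left over.

7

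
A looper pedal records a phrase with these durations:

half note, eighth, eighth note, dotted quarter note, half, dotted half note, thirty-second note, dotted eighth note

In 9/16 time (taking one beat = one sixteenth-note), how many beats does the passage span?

41.5

One sixteenth-note beat = 2 thirty-second notes.
Express everything in thirty-second notes: half note = 16; eighth = 4; eighth note = 4; dotted quarter note = 12; half = 16; dotted half note = 24; thirty-second note = 1; dotted eighth note = 6.
Adding: 16 + 4 + 4 + 12 + 16 + 24 + 1 + 6 = 83.
83 ÷ 2 = 41.5 beats.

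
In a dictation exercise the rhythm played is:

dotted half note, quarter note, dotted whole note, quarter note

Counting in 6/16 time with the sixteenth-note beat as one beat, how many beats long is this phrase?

One sixteenth-note beat = 2 thirty-second notes.
Working in thirty-second notes: dotted half note = 24; quarter note = 8; dotted whole note = 48; quarter note = 8.
Adding: 24 + 8 + 48 + 8 = 88.
88 ÷ 2 = 44 beats.

44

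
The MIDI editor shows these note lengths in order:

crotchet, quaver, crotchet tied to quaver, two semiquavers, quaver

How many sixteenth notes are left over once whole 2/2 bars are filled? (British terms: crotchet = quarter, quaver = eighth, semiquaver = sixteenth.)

One bar of 2/2 = 16 sixteenth notes.
Convert each value to sixteenth notes: crotchet = 4; quaver = 2; crotchet tied to quaver (crotchet + quaver) = 6; semiquaver = 1; semiquaver = 1; quaver = 2.
Altogether 4 + 2 + 6 + 1 + 1 + 2 = 16.
16 ÷ 16 = 1 complete bar with 0 sixteenth notes remaining.

0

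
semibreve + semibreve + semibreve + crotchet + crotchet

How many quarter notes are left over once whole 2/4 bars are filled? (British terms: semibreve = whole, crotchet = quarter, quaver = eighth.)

One bar of 2/4 = 2 quarter notes.
Working in quarter notes: semibreve = 4; semibreve = 4; semibreve = 4; crotchet = 1; crotchet = 1.
Adding: 4 + 4 + 4 + 1 + 1 = 14.
14 ÷ 2 = 7 complete bars with 0 quarter notes remaining.

0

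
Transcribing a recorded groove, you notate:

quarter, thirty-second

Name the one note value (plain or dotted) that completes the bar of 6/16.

The bar of 6/16 = 12 thirty-second notes.
Working in thirty-second notes: quarter = 8; thirty-second = 1.
Total: 8 + 1 = 9.
Remaining: 12 − 9 = 3 thirty-second notes, which is a dotted sixteenth note.

dotted sixteenth note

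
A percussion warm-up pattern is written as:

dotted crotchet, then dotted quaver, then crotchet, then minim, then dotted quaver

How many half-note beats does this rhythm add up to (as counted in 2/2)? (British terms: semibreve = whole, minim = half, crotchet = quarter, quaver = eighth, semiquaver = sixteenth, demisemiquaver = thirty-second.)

3

One half-note beat = 8 sixteenth notes.
Each duration in sixteenth notes: dotted crotchet = 6; dotted quaver = 3; crotchet = 4; minim = 8; dotted quaver = 3.
Altogether 6 + 3 + 4 + 8 + 3 = 24.
24 ÷ 8 = 3 beats.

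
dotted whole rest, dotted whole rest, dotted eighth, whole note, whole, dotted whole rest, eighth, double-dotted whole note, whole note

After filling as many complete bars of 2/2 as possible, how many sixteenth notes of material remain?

9

One bar of 2/2 = 16 sixteenth notes.
Express everything in sixteenth notes: dotted whole rest = 24; dotted whole rest = 24; dotted eighth = 3; whole note = 16; whole = 16; dotted whole rest = 24; eighth = 2; double-dotted whole note = 28; whole note = 16.
Adding: 24 + 24 + 3 + 16 + 16 + 24 + 2 + 28 + 16 = 153.
153 ÷ 16 = 9 complete bars with 9 sixteenth notes remaining.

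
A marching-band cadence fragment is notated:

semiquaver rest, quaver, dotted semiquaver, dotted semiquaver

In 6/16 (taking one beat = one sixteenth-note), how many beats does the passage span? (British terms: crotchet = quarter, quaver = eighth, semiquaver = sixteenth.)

6

One sixteenth-note beat = 2 thirty-second notes.
Each duration in thirty-second notes: semiquaver rest = 2; quaver = 4; dotted semiquaver = 3; dotted semiquaver = 3.
Total: 2 + 4 + 3 + 3 = 12.
12 ÷ 2 = 6 beats.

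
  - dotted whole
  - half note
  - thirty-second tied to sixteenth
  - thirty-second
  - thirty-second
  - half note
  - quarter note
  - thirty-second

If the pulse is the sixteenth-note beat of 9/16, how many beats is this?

One sixteenth-note beat = 2 thirty-second notes.
Each duration in thirty-second notes: dotted whole = 48; half note = 16; thirty-second tied to sixteenth (thirty-second + sixteenth) = 3; thirty-second = 1; thirty-second = 1; half note = 16; quarter note = 8; thirty-second = 1.
Sum: 48 + 16 + 3 + 1 + 1 + 16 + 8 + 1 = 94.
94 ÷ 2 = 47 beats.

47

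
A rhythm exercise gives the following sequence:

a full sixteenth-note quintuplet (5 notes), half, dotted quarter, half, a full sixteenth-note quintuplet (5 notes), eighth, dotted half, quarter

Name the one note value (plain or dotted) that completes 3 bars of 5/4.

dotted half note

3 bars of 5/4 = 30 eighth notes.
Convert each value to eighth notes: a full sixteenth-note quintuplet (5 notes) (five quintuplet sixteenths span one quarter) = 2; half = 4; dotted quarter = 3; half = 4; a full sixteenth-note quintuplet (5 notes) (five quintuplet sixteenths span one quarter) = 2; eighth = 1; dotted half = 6; quarter = 2.
Sum: 2 + 4 + 3 + 4 + 2 + 1 + 6 + 2 = 24.
Remaining: 30 − 24 = 6 eighth notes, which is a dotted half note.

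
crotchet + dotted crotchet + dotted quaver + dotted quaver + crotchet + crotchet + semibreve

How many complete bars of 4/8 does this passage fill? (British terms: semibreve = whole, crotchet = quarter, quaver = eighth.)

One bar of 4/8 = 8 sixteenth notes.
In sixteenth notes: crotchet = 4; dotted crotchet = 6; dotted quaver = 3; dotted quaver = 3; crotchet = 4; crotchet = 4; semibreve = 16.
Adding: 4 + 6 + 3 + 3 + 4 + 4 + 16 = 40.
40 ÷ 8 = 5 complete bars with 0 left over.

5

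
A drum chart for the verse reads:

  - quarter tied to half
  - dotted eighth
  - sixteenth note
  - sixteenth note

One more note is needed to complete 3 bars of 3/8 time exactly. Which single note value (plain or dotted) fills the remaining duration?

sixteenth note

3 bars of 3/8 = 18 sixteenth notes.
In sixteenth notes: quarter tied to half (quarter + half) = 12; dotted eighth = 3; sixteenth note = 1; sixteenth note = 1.
Adding: 12 + 3 + 1 + 1 = 17.
Remaining: 18 − 17 = 1 sixteenth note, which is a sixteenth note.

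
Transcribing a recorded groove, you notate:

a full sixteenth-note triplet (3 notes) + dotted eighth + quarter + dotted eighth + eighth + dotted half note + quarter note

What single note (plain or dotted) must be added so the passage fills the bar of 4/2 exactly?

eighth note

The bar of 4/2 = 32 sixteenth notes.
Express everything in sixteenth notes: a full sixteenth-note triplet (3 notes) (three triplet sixteenths span one eighth) = 2; dotted eighth = 3; quarter = 4; dotted eighth = 3; eighth = 2; dotted half note = 12; quarter note = 4.
Sum: 2 + 3 + 4 + 3 + 2 + 12 + 4 = 30.
Remaining: 32 − 30 = 2 sixteenth notes, which is a eighth note.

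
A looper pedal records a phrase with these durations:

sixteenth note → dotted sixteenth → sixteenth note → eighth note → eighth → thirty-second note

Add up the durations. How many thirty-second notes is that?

Express everything in thirty-second notes: sixteenth note = 2; dotted sixteenth = 3; sixteenth note = 2; eighth note = 4; eighth = 4; thirty-second note = 1.
Altogether 2 + 3 + 2 + 4 + 4 + 1 = 16 thirty-second notes.

16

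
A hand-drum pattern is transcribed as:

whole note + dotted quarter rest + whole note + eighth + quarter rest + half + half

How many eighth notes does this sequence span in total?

In eighth notes: whole note = 8; dotted quarter rest = 3; whole note = 8; eighth = 1; quarter rest = 2; half = 4; half = 4.
Total: 8 + 3 + 8 + 1 + 2 + 4 + 4 = 30 eighth notes.

30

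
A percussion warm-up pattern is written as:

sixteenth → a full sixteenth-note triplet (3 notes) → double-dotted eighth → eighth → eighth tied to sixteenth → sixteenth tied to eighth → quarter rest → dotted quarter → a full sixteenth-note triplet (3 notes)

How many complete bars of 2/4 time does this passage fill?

3

One bar of 2/4 = 16 thirty-second notes.
In thirty-second notes: sixteenth = 2; a full sixteenth-note triplet (3 notes) (three triplet sixteenths span one eighth) = 4; double-dotted eighth = 7; eighth = 4; eighth tied to sixteenth (eighth + sixteenth) = 6; sixteenth tied to eighth (sixteenth + eighth) = 6; quarter rest = 8; dotted quarter = 12; a full sixteenth-note triplet (3 notes) (three triplet sixteenths span one eighth) = 4.
Sum: 2 + 4 + 7 + 4 + 6 + 6 + 8 + 12 + 4 = 53.
53 ÷ 16 = 3 complete bars with 5 left over.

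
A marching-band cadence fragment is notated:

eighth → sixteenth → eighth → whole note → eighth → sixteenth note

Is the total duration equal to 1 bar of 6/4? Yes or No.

Yes

One bar of 6/4 = 24 sixteenth notes.
Convert each value to sixteenth notes: eighth = 2; sixteenth = 1; eighth = 2; whole note = 16; eighth = 2; sixteenth note = 1.
Total: 2 + 1 + 2 + 16 + 2 + 1 = 24.
24 equals 24, so the answer is Yes.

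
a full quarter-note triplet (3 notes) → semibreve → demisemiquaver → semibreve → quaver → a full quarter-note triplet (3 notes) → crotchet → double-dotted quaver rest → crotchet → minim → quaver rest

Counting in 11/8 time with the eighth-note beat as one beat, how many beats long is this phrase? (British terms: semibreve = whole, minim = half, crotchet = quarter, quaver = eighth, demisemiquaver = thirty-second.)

One eighth-note beat = 4 thirty-second notes.
Working in thirty-second notes: a full quarter-note triplet (3 notes) (three triplet quarters span one half) = 16; semibreve = 32; demisemiquaver = 1; semibreve = 32; quaver = 4; a full quarter-note triplet (3 notes) (three triplet quarters span one half) = 16; crotchet = 8; double-dotted quaver rest = 7; crotchet = 8; minim = 16; quaver rest = 4.
Altogether 16 + 32 + 1 + 32 + 4 + 16 + 8 + 7 + 8 + 16 + 4 = 144.
144 ÷ 4 = 36 beats.

36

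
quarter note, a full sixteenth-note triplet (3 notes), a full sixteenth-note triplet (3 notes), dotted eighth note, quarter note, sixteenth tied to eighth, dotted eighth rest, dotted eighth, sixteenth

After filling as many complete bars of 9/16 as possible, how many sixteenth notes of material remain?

One bar of 9/16 = 9 sixteenth notes.
Convert each value to sixteenth notes: quarter note = 4; a full sixteenth-note triplet (3 notes) (three triplet sixteenths span one eighth) = 2; a full sixteenth-note triplet (3 notes) (three triplet sixteenths span one eighth) = 2; dotted eighth note = 3; quarter note = 4; sixteenth tied to eighth (sixteenth + eighth) = 3; dotted eighth rest = 3; dotted eighth = 3; sixteenth = 1.
Altogether 4 + 2 + 2 + 3 + 4 + 3 + 3 + 3 + 1 = 25.
25 ÷ 9 = 2 complete bars with 7 sixteenth notes remaining.

7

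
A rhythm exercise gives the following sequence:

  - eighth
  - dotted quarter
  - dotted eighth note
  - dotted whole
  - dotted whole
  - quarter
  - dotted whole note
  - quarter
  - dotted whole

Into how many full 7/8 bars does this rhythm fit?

One bar of 7/8 = 14 sixteenth notes.
Working in sixteenth notes: eighth = 2; dotted quarter = 6; dotted eighth note = 3; dotted whole = 24; dotted whole = 24; quarter = 4; dotted whole note = 24; quarter = 4; dotted whole = 24.
Altogether 2 + 6 + 3 + 24 + 24 + 4 + 24 + 4 + 24 = 115.
115 ÷ 14 = 8 complete bars with 3 left over.

8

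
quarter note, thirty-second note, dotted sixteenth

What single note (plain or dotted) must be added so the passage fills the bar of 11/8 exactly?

whole note

The bar of 11/8 = 44 thirty-second notes.
Convert each value to thirty-second notes: quarter note = 8; thirty-second note = 1; dotted sixteenth = 3.
Adding: 8 + 1 + 3 = 12.
Remaining: 44 − 12 = 32 thirty-second notes, which is a whole note.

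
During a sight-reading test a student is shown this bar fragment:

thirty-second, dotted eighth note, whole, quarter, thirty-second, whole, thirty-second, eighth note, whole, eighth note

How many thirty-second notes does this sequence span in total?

Express everything in thirty-second notes: thirty-second = 1; dotted eighth note = 6; whole = 32; quarter = 8; thirty-second = 1; whole = 32; thirty-second = 1; eighth note = 4; whole = 32; eighth note = 4.
Adding: 1 + 6 + 32 + 8 + 1 + 32 + 1 + 4 + 32 + 4 = 121 thirty-second notes.

121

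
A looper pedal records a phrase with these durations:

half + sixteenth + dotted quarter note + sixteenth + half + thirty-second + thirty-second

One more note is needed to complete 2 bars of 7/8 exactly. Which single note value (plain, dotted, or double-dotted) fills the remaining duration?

2 bars of 7/8 = 56 thirty-second notes.
Each duration in thirty-second notes: half = 16; sixteenth = 2; dotted quarter note = 12; sixteenth = 2; half = 16; thirty-second = 1; thirty-second = 1.
Sum: 16 + 2 + 12 + 2 + 16 + 1 + 1 = 50.
Remaining: 56 − 50 = 6 thirty-second notes, which is a dotted eighth note.

dotted eighth note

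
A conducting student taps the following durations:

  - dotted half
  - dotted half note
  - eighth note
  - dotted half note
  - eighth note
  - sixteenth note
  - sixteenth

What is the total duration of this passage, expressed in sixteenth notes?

42

Convert each value to sixteenth notes: dotted half = 12; dotted half note = 12; eighth note = 2; dotted half note = 12; eighth note = 2; sixteenth note = 1; sixteenth = 1.
Adding: 12 + 12 + 2 + 12 + 2 + 1 + 1 = 42 sixteenth notes.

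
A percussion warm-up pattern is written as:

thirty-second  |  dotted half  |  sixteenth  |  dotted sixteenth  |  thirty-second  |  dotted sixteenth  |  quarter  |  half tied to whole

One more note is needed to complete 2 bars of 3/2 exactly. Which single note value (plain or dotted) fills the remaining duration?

2 bars of 3/2 = 96 thirty-second notes.
Each duration in thirty-second notes: thirty-second = 1; dotted half = 24; sixteenth = 2; dotted sixteenth = 3; thirty-second = 1; dotted sixteenth = 3; quarter = 8; half tied to whole (half + whole) = 48.
Total: 1 + 24 + 2 + 3 + 1 + 3 + 8 + 48 = 90.
Remaining: 96 − 90 = 6 thirty-second notes, which is a dotted eighth note.

dotted eighth note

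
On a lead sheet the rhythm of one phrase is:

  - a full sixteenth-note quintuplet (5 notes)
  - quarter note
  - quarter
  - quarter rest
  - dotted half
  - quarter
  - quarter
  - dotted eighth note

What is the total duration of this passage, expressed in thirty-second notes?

78

Working in thirty-second notes: a full sixteenth-note quintuplet (5 notes) (five quintuplet sixteenths span one quarter) = 8; quarter note = 8; quarter = 8; quarter rest = 8; dotted half = 24; quarter = 8; quarter = 8; dotted eighth note = 6.
Adding: 8 + 8 + 8 + 8 + 24 + 8 + 8 + 6 = 78 thirty-second notes.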